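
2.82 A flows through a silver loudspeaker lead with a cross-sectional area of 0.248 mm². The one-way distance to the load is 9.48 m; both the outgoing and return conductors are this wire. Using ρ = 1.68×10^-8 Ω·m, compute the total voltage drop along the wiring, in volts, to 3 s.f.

3.62 V

A = 0.248 mm² = 2.480e-07 m²
Total conductor length (both ways) L = 2 × 9.48 = 18.96 m
R = ρL/A = (1.68×10^-8)(18.96)/(2.480e-07) = 1.284 Ω
V = IR = 2.82 × 1.284 = 3.62 V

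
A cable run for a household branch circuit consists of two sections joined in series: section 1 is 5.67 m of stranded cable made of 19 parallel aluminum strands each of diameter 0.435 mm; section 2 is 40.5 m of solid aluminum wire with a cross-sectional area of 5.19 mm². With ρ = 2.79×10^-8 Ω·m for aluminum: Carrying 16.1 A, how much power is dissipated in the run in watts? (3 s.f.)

71.0 W

Section 1: A_strand = π(2.1750e-04)² = 1.486e-07 m²; R₁ = ρL/(N·A_s) = (2.79×10^-8)(5.67)/(19×1.486e-07) = 0.05602 Ω
Section 2: A = 5.19 mm² = 5.190e-06 m²
R₂ = (2.79×10^-8)(40.5)/(5.190e-06) = 0.2177 Ω
R = R₁ + R₂ = 0.2737 Ω
P = I²R = (16.1)² × 0.2737 = 71.0 W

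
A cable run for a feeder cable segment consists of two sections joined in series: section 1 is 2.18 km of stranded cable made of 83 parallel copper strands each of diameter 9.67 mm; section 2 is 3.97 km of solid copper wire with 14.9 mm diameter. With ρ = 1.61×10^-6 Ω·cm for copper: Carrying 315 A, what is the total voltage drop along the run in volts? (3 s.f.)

ρ = 1.61×10^-6 Ω·cm = 1.61×10^-8 Ω·m
Section 1: A_strand = π(4.8350e-03)² = 7.344e-05 m²; R₁ = ρL/(N·A_s) = (1.61×10^-8)(2180)/(83×7.344e-05) = 0.005758 Ω
Section 2: A = π(d/2)² = π(7.4500e-03 m)² = 1.744e-04 m²
R₂ = (1.61×10^-8)(3970)/(1.744e-04) = 0.3666 Ω
R = R₁ + R₂ = 0.3723 Ω
V = IR = 315 × 0.3723 = 117 V

117 V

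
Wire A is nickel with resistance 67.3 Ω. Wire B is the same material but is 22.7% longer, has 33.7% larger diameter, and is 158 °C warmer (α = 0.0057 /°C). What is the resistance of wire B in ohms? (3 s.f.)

R ∝ ρL/d² with ρ ∝ (1+αΔT), so R_B/R_A = (1 + 22.7/100) × (1 + 33.7/100)⁻² × (1 + 0.0057×158)
= 1.227 × 0.5594 × 1.901 = 1.305
R_B = 1.305 × 67.3 = 87.8 Ω

87.8 Ω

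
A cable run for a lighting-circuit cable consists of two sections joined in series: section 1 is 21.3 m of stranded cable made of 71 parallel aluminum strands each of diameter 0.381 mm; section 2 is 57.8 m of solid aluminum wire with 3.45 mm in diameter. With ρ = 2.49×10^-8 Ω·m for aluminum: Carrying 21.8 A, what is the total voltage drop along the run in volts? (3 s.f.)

Section 1: A_strand = π(1.9050e-04)² = 1.140e-07 m²; R₁ = ρL/(N·A_s) = (2.49×10^-8)(21.3)/(71×1.140e-07) = 0.06552 Ω
Section 2: A = π(d/2)² = π(1.7250e-03 m)² = 9.348e-06 m²
R₂ = (2.49×10^-8)(57.8)/(9.348e-06) = 0.154 Ω
R = R₁ + R₂ = 0.2195 Ω
V = IR = 21.8 × 0.2195 = 4.78 V

4.78 V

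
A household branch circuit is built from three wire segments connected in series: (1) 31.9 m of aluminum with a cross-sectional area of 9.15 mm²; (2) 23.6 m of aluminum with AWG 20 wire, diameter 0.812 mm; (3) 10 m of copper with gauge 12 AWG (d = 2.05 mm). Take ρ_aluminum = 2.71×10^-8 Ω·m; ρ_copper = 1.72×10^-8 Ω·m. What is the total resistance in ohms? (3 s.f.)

Seg 1: A = 9.15 mm² = 9.150e-06 m²
R_1 = (2.71×10^-8)(31.9)/(9.150e-06) = 0.09448 Ω
Seg 2: A = π(0.812/2 mm)² = π(4.0600e-04 m)² = 5.178e-07 m²
R_2 = (2.71×10^-8)(23.6)/(5.178e-07) = 1.235 Ω
Seg 3: A = π(2.05/2 mm)² = π(1.0250e-03 m)² = 3.301e-06 m²
R_3 = (1.72×10^-8)(10)/(3.301e-06) = 0.05211 Ω
R_total = R_1 + R_2 + R_3 = 1.38 Ω

1.38 Ω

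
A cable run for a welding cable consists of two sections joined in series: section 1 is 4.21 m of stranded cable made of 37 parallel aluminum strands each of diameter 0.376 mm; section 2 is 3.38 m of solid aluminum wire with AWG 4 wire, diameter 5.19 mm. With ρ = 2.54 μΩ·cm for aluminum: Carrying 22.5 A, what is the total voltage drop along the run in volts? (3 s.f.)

ρ = 2.54 μΩ·cm = 2.54×10^-8 Ω·m
Section 1: A_strand = π(1.8800e-04)² = 1.110e-07 m²; R₁ = ρL/(N·A_s) = (2.54×10^-8)(4.21)/(37×1.110e-07) = 0.02603 Ω
Section 2: A = π(5.19/2 mm)² = π(2.5950e-03 m)² = 2.116e-05 m²
R₂ = (2.54×10^-8)(3.38)/(2.116e-05) = 0.004058 Ω
R = R₁ + R₂ = 0.03009 Ω
V = IR = 22.5 × 0.03009 = 0.677 V

0.677 V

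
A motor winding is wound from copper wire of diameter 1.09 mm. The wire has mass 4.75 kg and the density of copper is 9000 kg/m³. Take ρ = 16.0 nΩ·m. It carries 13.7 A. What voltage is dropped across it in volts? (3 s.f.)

133 V

ρ = 16.0 nΩ·m = 1.60×10^-8 Ω·m
A = π(d/2)² = π(5.4500e-04 m)² = 9.3313e-07 m²
L = m/(density·A) = 4.75/(9000×9.3313e-07) = 565.6 m
R = ρL/A = (1.60×10^-8)(565.6)/(9.3313e-07) = 9.698 Ω
V = IR = 13.7 × 9.698 = 133 V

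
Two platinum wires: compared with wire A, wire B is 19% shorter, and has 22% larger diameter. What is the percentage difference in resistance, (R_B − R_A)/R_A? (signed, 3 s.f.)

-45.6%

R ∝ L/d², so R_B/R_A = (1 − 19/100) × (1 + 22/100)⁻²
= 0.81 × 0.6719 = 0.5442
(R_B − R_A)/R_A = 0.5442 − 1 = -45.6%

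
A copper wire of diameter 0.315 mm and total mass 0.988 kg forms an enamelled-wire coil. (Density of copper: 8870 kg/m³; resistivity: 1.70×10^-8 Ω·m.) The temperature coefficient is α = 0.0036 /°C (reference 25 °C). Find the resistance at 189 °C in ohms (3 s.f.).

A = π(d/2)² = π(1.5750e-04 m)² = 7.7931e-08 m²
L = m/(density·A) = 0.988/(8870×7.7931e-08) = 1429 m
R = ρL/A = (1.70×10^-8)(1429)/(7.7931e-08) = 311.8 Ω
R(189 °C) = 311.8 × (1 + 0.0036×164) = 496 Ω

496 Ω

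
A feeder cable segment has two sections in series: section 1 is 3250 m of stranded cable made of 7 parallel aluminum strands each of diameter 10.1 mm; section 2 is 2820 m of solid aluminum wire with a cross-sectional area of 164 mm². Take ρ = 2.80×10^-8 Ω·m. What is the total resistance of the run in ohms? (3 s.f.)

Section 1: A_strand = π(5.0500e-03)² = 8.012e-05 m²; R₁ = ρL/(N·A_s) = (2.80×10^-8)(3250)/(7×8.012e-05) = 0.1623 Ω
Section 2: A = 164 mm² = 1.640e-04 m²
R₂ = (2.80×10^-8)(2820)/(1.640e-04) = 0.4815 Ω
R = R₁ + R₂ = 0.644 Ω

0.644 Ω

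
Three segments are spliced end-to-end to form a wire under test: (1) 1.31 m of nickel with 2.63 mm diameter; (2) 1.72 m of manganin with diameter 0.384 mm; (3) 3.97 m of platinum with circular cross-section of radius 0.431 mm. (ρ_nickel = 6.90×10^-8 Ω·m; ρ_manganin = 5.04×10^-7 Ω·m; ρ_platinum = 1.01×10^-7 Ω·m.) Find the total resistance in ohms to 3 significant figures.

Seg 1: A = π(d/2)² = π(1.3150e-03 m)² = 5.433e-06 m²
R_1 = (6.90×10^-8)(1.31)/(5.433e-06) = 0.01664 Ω
Seg 2: A = π(d/2)² = π(1.9200e-04 m)² = 1.158e-07 m²
R_2 = (5.04×10^-7)(1.72)/(1.158e-07) = 7.485 Ω
Seg 3: A = πr² = π(4.3100e-04 m)² = 5.836e-07 m²
R_3 = (1.01×10^-7)(3.97)/(5.836e-07) = 0.6871 Ω
R_total = R_1 + R_2 + R_3 = 8.19 Ω

8.19 Ω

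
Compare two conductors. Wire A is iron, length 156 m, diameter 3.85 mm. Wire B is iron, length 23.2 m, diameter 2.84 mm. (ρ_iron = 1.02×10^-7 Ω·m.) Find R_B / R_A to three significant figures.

R ∝ ρL/d², so R_B/R_A = (L_B/L_A) × (d_A/d_B)²
= (23.2/156) × (3.85/2.84)² = 0.273

0.273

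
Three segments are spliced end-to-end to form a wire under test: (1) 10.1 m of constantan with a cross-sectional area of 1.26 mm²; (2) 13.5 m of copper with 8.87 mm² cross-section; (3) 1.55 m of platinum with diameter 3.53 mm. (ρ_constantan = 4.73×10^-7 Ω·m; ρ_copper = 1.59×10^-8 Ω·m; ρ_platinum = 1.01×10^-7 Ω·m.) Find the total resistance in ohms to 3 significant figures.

3.83 Ω

Seg 1: A = 1.26 mm² = 1.260e-06 m²
R_1 = (4.73×10^-7)(10.1)/(1.260e-06) = 3.792 Ω
Seg 2: A = 8.87 mm² = 8.870e-06 m²
R_2 = (1.59×10^-8)(13.5)/(8.870e-06) = 0.0242 Ω
Seg 3: A = π(d/2)² = π(1.7650e-03 m)² = 9.787e-06 m²
R_3 = (1.01×10^-7)(1.55)/(9.787e-06) = 0.016 Ω
R_total = R_1 + R_2 + R_3 = 3.83 Ω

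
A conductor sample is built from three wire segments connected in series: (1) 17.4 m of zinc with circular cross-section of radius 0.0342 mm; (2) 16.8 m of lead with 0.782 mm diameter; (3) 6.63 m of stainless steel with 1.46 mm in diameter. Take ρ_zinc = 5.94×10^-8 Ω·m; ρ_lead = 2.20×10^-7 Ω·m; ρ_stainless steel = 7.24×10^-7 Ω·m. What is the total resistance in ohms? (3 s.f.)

292 Ω

Seg 1: A = πr² = π(3.4200e-05 m)² = 3.675e-09 m²
R_1 = (5.94×10^-8)(17.4)/(3.675e-09) = 281.3 Ω
Seg 2: A = π(d/2)² = π(3.9100e-04 m)² = 4.803e-07 m²
R_2 = (2.20×10^-7)(16.8)/(4.803e-07) = 7.695 Ω
Seg 3: A = π(d/2)² = π(7.3000e-04 m)² = 1.674e-06 m²
R_3 = (7.24×10^-7)(6.63)/(1.674e-06) = 2.867 Ω
R_total = R_1 + R_2 + R_3 = 292 Ω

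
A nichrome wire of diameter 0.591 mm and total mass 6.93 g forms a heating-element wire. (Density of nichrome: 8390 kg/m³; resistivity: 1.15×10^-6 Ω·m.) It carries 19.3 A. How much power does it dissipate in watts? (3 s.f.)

4700 W

A = π(d/2)² = π(2.9550e-04 m)² = 2.7432e-07 m²
L = m/(density·A) = 0.00693/(8390×2.7432e-07) = 3.011 m
R = ρL/A = (1.15×10^-6)(3.011)/(2.7432e-07) = 12.62 Ω
P = I²R = (19.3)² × 12.62 = 4700 W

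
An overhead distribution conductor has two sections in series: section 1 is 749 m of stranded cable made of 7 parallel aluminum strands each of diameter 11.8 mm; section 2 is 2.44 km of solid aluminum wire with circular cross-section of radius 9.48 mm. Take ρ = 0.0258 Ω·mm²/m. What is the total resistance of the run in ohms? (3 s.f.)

0.248 Ω

ρ = 0.0258 Ω·mm²/m = 2.58×10^-8 Ω·m
Section 1: A_strand = π(5.9000e-03)² = 1.094e-04 m²; R₁ = ρL/(N·A_s) = (2.58×10^-8)(749)/(7×1.094e-04) = 0.02524 Ω
Section 2: A = πr² = π(9.4800e-03 m)² = 2.823e-04 m²
R₂ = (2.58×10^-8)(2440)/(2.823e-04) = 0.223 Ω
R = R₁ + R₂ = 0.248 Ω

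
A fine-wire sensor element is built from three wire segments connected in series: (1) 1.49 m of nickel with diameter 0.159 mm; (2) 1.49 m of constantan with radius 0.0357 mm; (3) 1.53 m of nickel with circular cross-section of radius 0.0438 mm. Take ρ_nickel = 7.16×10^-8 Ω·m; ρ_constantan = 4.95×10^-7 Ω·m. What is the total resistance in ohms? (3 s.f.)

208 Ω

Seg 1: A = π(d/2)² = π(7.9500e-05 m)² = 1.986e-08 m²
R_1 = (7.16×10^-8)(1.49)/(1.986e-08) = 5.373 Ω
Seg 2: A = πr² = π(3.5700e-05 m)² = 4.004e-09 m²
R_2 = (4.95×10^-7)(1.49)/(4.004e-09) = 184.2 Ω
Seg 3: A = πr² = π(4.3800e-05 m)² = 6.027e-09 m²
R_3 = (7.16×10^-8)(1.53)/(6.027e-09) = 18.18 Ω
R_total = R_1 + R_2 + R_3 = 208 Ω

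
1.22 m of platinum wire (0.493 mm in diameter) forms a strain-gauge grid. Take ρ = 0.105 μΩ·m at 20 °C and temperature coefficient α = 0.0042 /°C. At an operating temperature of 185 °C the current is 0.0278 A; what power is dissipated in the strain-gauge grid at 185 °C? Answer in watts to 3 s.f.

8.78×10^-4 W

ρ = 0.105 μΩ·m = 1.05×10^-7 Ω·m
A = π(d/2)² = π(2.4650e-04 m)² = 1.909e-07 m²
R₍20₎ = ρL/A = (1.05×10^-7)(1.22)/(1.909e-07) = 0.6711 Ω
R₍185₎ = R₍20₎(1 + αΔT) = 0.6711 × (1 + 0.0042×165) = 1.136 Ω
P = I²R = (0.0278)² × 1.136 = 8.78×10^-4 W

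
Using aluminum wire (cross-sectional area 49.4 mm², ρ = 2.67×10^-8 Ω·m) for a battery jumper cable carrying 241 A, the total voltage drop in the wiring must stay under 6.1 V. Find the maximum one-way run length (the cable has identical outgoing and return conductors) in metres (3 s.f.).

23.4 m

A = 49.4 mm² = 4.940e-05 m²
L_max = V_max·A/(2·ρI) = (6.1)(4.940e-05)/(2×2.67×10^-8×241) = 23.4 m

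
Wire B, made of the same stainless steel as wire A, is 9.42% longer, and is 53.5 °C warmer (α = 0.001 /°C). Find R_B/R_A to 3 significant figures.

1.15

R ∝ ρL/d² with ρ ∝ (1+αΔT), so R_B/R_A = (1 + 9.42/100) × (1 + 0.001×53.5)
= 1.094 × 1.054 = 1.15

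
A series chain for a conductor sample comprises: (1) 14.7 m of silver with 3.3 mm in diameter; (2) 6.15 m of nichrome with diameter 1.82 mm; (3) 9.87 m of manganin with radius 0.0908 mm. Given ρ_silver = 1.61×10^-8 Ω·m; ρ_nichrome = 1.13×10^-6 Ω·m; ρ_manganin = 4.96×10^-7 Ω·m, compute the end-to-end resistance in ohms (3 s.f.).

192 Ω

Seg 1: A = π(d/2)² = π(1.6500e-03 m)² = 8.553e-06 m²
R_1 = (1.61×10^-8)(14.7)/(8.553e-06) = 0.02767 Ω
Seg 2: A = π(d/2)² = π(9.1000e-04 m)² = 2.602e-06 m²
R_2 = (1.13×10^-6)(6.15)/(2.602e-06) = 2.671 Ω
Seg 3: A = πr² = π(9.0800e-05 m)² = 2.590e-08 m²
R_3 = (4.96×10^-7)(9.87)/(2.590e-08) = 189 Ω
R_total = R_1 + R_2 + R_3 = 192 Ω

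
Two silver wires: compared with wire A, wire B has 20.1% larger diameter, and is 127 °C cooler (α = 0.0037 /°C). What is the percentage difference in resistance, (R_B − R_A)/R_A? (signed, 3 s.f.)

R ∝ ρL/d² with ρ ∝ (1+αΔT), so R_B/R_A = (1 + 20.1/100)⁻² × (1 − 0.0037×127)
= 0.6933 × 0.5301 = 0.3675
(R_B − R_A)/R_A = 0.3675 − 1 = -63.2%

-63.2%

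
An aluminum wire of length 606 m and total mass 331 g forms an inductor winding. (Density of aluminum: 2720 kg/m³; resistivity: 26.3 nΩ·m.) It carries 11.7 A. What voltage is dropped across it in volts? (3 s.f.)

ρ = 26.3 nΩ·m = 2.63×10^-8 Ω·m
A = m/(density·L) = 0.331/(2720×606) = 2.0081e-07 m²
R = ρL/A = (2.63×10^-8)(606)/(2.0081e-07) = 79.37 Ω
V = IR = 11.7 × 79.37 = 929 V

929 V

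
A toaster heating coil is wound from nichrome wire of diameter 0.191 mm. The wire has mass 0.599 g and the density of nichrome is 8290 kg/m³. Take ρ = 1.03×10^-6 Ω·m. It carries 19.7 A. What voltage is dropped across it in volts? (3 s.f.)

1790 V

A = π(d/2)² = π(9.5500e-05 m)² = 2.8652e-08 m²
L = m/(density·A) = 5.990×10^-4/(8290×2.8652e-08) = 2.522 m
R = ρL/A = (1.03×10^-6)(2.522)/(2.8652e-08) = 90.66 Ω
V = IR = 19.7 × 90.66 = 1790 V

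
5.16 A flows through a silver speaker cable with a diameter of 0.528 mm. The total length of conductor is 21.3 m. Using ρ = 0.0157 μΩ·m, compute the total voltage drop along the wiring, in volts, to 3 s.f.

ρ = 0.0157 μΩ·m = 1.57×10^-8 Ω·m
A = π(d/2)² = π(2.6400e-04 m)² = 2.190e-07 m²
R = ρL/A = (1.57×10^-8)(21.3)/(2.190e-07) = 1.527 Ω
V = IR = 5.16 × 1.527 = 7.88 V

7.88 V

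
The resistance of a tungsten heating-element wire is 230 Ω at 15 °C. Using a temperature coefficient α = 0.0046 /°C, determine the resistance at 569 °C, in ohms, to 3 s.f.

ΔT = 569 − 15 = 554 °C
R = R₀(1 + αΔT) = 230 × (1 + 0.0046×554) = 230 × 3.548 = 816 Ω

816 Ω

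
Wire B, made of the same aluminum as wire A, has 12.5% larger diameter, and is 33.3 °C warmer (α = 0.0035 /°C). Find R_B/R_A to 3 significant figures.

R ∝ ρL/d² with ρ ∝ (1+αΔT), so R_B/R_A = (1 + 12.5/100)⁻² × (1 + 0.0035×33.3)
= 0.7901 × 1.117 = 0.882

0.882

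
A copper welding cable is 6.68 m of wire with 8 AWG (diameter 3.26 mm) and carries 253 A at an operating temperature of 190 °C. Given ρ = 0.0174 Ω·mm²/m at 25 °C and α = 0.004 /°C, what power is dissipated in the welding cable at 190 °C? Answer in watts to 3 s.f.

ρ = 0.0174 Ω·mm²/m = 1.74×10^-8 Ω·m
A = π(3.26/2 mm)² = π(1.6300e-03 m)² = 8.347e-06 m²
R₍25₎ = ρL/A = (1.74×10^-8)(6.68)/(8.347e-06) = 0.01393 Ω
R₍190₎ = R₍25₎(1 + αΔT) = 0.01393 × (1 + 0.004×165) = 0.02312 Ω
P = I²R = (253)² × 0.02312 = 1480 W

1480 W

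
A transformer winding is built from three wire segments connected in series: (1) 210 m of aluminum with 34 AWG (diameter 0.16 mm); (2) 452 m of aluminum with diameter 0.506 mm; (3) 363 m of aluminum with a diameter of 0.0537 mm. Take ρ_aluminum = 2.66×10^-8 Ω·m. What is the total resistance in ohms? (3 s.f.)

4600 Ω

Seg 1: A = π(0.16/2 mm)² = π(8.0000e-05 m)² = 2.011e-08 m²
R_1 = (2.66×10^-8)(210)/(2.011e-08) = 277.8 Ω
Seg 2: A = π(d/2)² = π(2.5300e-04 m)² = 2.011e-07 m²
R_2 = (2.66×10^-8)(452)/(2.011e-07) = 59.79 Ω
Seg 3: A = π(d/2)² = π(2.6850e-05 m)² = 2.265e-09 m²
R_3 = (2.66×10^-8)(363)/(2.265e-09) = 4263 Ω
R_total = R_1 + R_2 + R_3 = 4600 Ω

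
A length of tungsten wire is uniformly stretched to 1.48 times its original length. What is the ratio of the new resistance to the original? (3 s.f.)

2.19

Volume constant ⇒ A' = A/k with k = 1.48. R' = ρ(kL)/(A/k) = k²R.
Factor = 2.19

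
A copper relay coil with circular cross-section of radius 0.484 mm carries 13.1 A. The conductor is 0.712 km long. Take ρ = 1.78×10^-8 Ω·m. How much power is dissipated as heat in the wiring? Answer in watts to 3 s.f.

A = πr² = π(4.8400e-04 m)² = 7.359e-07 m²
R = ρL/A = (1.78×10^-8)(712)/(7.359e-07) = 17.22 Ω
P = I²R = (13.1)² × 17.22 = 2960 W

2960 W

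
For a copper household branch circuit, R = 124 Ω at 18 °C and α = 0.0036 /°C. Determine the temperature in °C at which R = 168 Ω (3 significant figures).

117 °C

R = R₀(1 + α(T − T₀)) ⇒ T = T₀ + (R/R₀ − 1)/α
T = 18 + (168/124 − 1)/0.0036 = 18 + (0.3548)/0.0036 = 117 °C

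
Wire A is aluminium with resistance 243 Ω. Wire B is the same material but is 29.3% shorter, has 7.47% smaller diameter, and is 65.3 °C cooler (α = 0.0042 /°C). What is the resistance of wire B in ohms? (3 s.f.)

146 Ω

R ∝ ρL/d² with ρ ∝ (1+αΔT), so R_B/R_A = (1 − 29.3/100) × (1 − 7.47/100)⁻² × (1 − 0.0042×65.3)
= 0.707 × 1.168 × 0.7257 = 0.5993
R_B = 0.5993 × 243 = 146 Ω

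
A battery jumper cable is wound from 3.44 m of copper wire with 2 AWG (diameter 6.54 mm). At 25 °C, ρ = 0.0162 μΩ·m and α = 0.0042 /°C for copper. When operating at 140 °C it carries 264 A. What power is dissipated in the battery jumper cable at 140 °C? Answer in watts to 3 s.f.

171 W

ρ = 0.0162 μΩ·m = 1.62×10^-8 Ω·m
A = π(6.54/2 mm)² = π(3.2700e-03 m)² = 3.359e-05 m²
R₍25₎ = ρL/A = (1.62×10^-8)(3.44)/(3.359e-05) = 0.001659 Ω
R₍140₎ = R₍25₎(1 + αΔT) = 0.001659 × (1 + 0.0042×115) = 0.00246 Ω
P = I²R = (264)² × 0.00246 = 171 W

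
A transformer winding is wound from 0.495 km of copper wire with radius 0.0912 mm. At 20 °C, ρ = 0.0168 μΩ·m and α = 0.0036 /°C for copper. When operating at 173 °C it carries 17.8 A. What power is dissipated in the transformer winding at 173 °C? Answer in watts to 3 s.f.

1.56×10^5 W

ρ = 0.0168 μΩ·m = 1.68×10^-8 Ω·m
A = πr² = π(9.1200e-05 m)² = 2.613e-08 m²
R₍20₎ = ρL/A = (1.68×10^-8)(495)/(2.613e-08) = 318.3 Ω
R₍173₎ = R₍20₎(1 + αΔT) = 318.3 × (1 + 0.0036×153) = 493.5 Ω
P = I²R = (17.8)² × 493.5 = 1.56×10^5 W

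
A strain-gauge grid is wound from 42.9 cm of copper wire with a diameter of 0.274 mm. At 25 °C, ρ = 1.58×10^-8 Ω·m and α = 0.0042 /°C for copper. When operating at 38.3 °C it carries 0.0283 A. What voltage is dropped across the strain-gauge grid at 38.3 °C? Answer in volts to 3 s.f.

0.00343 V

A = π(d/2)² = π(1.3700e-04 m)² = 5.896e-08 m²
R₍25₎ = ρL/A = (1.58×10^-8)(0.429)/(5.896e-08) = 0.115 Ω
R₍38.3₎ = R₍25₎(1 + αΔT) = 0.115 × (1 + 0.0042×13.3) = 0.1214 Ω
V = IR = 0.0283 × 0.1214 = 0.00343 V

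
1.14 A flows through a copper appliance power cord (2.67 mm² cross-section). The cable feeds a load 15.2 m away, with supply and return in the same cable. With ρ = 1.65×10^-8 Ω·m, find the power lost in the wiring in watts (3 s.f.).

0.244 W

A = 2.67 mm² = 2.670e-06 m²
Total conductor length (both ways) L = 2 × 15.2 = 30.4 m
R = ρL/A = (1.65×10^-8)(30.4)/(2.670e-06) = 0.1879 Ω
P = I²R = (1.14)² × 0.1879 = 0.244 W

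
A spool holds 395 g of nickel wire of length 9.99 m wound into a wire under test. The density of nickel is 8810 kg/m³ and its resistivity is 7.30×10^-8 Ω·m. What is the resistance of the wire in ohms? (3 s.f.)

0.162 Ω

A = m/(density·L) = 0.395/(8810×9.99) = 4.4880e-06 m²
R = ρL/A = (7.30×10^-8)(9.99)/(4.4880e-06) = 0.162 Ω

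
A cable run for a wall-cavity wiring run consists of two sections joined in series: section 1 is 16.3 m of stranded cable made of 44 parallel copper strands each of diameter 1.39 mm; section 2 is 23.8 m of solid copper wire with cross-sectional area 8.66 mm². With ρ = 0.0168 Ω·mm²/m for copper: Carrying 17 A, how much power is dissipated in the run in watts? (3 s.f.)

ρ = 0.0168 Ω·mm²/m = 1.68×10^-8 Ω·m
Section 1: A_strand = π(6.9500e-04)² = 1.517e-06 m²; R₁ = ρL/(N·A_s) = (1.68×10^-8)(16.3)/(44×1.517e-06) = 0.004101 Ω
Section 2: A = 8.66 mm² = 8.660e-06 m²
R₂ = (1.68×10^-8)(23.8)/(8.660e-06) = 0.04617 Ω
R = R₁ + R₂ = 0.05027 Ω
P = I²R = (17)² × 0.05027 = 14.5 W

14.5 W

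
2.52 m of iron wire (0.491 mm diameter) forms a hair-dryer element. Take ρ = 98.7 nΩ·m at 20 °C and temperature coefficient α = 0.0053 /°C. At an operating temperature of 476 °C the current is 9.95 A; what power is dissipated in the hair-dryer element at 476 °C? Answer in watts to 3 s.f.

ρ = 98.7 nΩ·m = 9.87×10^-8 Ω·m
A = π(d/2)² = π(2.4550e-04 m)² = 1.893e-07 m²
R₍20₎ = ρL/A = (9.87×10^-8)(2.52)/(1.893e-07) = 1.314 Ω
R₍476₎ = R₍20₎(1 + αΔT) = 1.314 × (1 + 0.0053×456) = 4.488 Ω
P = I²R = (9.95)² × 4.488 = 444 W

444 W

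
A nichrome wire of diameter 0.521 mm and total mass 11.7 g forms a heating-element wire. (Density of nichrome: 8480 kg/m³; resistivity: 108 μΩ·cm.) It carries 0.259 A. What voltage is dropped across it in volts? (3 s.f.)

ρ = 108 μΩ·cm = 1.08×10^-6 Ω·m
A = π(d/2)² = π(2.6050e-04 m)² = 2.1319e-07 m²
L = m/(density·A) = 0.0117/(8480×2.1319e-07) = 6.472 m
R = ρL/A = (1.08×10^-6)(6.472)/(2.1319e-07) = 32.79 Ω
V = IR = 0.259 × 32.79 = 8.49 V

8.49 V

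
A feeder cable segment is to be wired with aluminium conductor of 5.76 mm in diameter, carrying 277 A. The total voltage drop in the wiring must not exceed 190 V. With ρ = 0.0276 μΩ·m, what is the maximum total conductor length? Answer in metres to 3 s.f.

ρ = 0.0276 μΩ·m = 2.76×10^-8 Ω·m
A = π(d/2)² = π(2.8800e-03 m)² = 2.606e-05 m²
L_max = V_max·A/(1·ρI) = (190)(2.606e-05)/(2.76×10^-8×277) = 648 m

648 m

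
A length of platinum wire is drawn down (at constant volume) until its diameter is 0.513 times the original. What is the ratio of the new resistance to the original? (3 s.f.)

14.4

Volume constant ⇒ L' = L/r² with r = 0.513. R' = ρL'/A' = ρ(L/r²)/(πr²d₀²/4) = R/r⁴.
Factor = 14.4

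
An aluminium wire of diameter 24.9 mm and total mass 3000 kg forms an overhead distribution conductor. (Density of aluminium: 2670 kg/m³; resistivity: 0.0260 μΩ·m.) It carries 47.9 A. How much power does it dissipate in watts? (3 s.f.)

ρ = 0.0260 μΩ·m = 2.60×10^-8 Ω·m
A = π(d/2)² = π(1.2450e-02 m)² = 4.8695e-04 m²
L = m/(density·A) = 3000/(2670×4.8695e-04) = 2307 m
R = ρL/A = (2.60×10^-8)(2307)/(4.8695e-04) = 0.1232 Ω
P = I²R = (47.9)² × 0.1232 = 283 W

283 W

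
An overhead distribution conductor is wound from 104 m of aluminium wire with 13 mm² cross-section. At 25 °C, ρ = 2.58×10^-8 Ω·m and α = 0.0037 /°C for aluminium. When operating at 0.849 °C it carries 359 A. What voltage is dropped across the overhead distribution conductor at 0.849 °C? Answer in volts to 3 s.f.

67.5 V

A = 13 mm² = 1.300e-05 m²
R₍25₎ = ρL/A = (2.58×10^-8)(104)/(1.300e-05) = 0.2064 Ω
R₍0.849₎ = R₍25₎(1 + αΔT) = 0.2064 × (1 + 0.0037×-24.1) = 0.188 Ω
V = IR = 359 × 0.188 = 67.5 V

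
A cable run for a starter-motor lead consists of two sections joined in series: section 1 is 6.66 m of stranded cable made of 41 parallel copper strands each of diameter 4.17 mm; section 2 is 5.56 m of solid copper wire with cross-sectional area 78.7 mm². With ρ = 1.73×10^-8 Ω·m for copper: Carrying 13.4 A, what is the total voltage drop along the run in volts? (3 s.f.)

Section 1: A_strand = π(2.0850e-03)² = 1.366e-05 m²; R₁ = ρL/(N·A_s) = (1.73×10^-8)(6.66)/(41×1.366e-05) = 2.058×10^-4 Ω
Section 2: A = 78.7 mm² = 7.870e-05 m²
R₂ = (1.73×10^-8)(5.56)/(7.870e-05) = 0.001222 Ω
R = R₁ + R₂ = 0.001428 Ω
V = IR = 13.4 × 0.001428 = 0.0191 V

0.0191 V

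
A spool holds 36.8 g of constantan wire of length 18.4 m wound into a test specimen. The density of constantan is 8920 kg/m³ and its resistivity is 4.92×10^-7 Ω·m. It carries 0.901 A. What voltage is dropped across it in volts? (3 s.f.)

36.4 V

A = m/(density·L) = 0.0368/(8920×18.4) = 2.2422e-07 m²
R = ρL/A = (4.92×10^-7)(18.4)/(2.2422e-07) = 40.38 Ω
V = IR = 0.901 × 40.38 = 36.4 V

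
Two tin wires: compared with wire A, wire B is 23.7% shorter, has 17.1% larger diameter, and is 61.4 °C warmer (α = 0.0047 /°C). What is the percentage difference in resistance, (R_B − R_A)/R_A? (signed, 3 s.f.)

-28.3%

R ∝ ρL/d² with ρ ∝ (1+αΔT), so R_B/R_A = (1 − 23.7/100) × (1 + 17.1/100)⁻² × (1 + 0.0047×61.4)
= 0.763 × 0.7293 × 1.289 = 0.717
(R_B − R_A)/R_A = 0.717 − 1 = -28.3%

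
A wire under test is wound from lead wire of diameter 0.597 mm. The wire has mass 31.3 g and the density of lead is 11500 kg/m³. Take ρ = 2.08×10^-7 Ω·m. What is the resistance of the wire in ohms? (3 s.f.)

A = π(d/2)² = π(2.9850e-04 m)² = 2.7992e-07 m²
L = m/(density·A) = 0.0313/(11500×2.7992e-07) = 9.723 m
R = ρL/A = (2.08×10^-7)(9.723)/(2.7992e-07) = 7.22 Ω

7.22 Ω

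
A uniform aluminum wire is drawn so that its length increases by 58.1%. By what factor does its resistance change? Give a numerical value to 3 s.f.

2.50

k = 1 + 58.1/100 = 1.581; volume constant ⇒ A' = A/k, so R' = k²R.
Factor = 2.50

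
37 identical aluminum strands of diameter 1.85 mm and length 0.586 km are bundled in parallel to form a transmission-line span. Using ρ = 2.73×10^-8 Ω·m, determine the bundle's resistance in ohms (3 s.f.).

0.161 Ω

A_strand = π(9.2500e-04 m)² = 2.688e-06 m²
R_strand = ρL/A = (2.73×10^-8)(586)/(2.688e-06) = 5.952 Ω
R_total = R_strand/N = 5.952/37 = 0.161 Ω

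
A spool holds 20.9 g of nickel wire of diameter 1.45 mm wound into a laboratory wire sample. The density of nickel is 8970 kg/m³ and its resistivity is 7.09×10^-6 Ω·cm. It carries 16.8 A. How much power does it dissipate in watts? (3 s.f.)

ρ = 7.09×10^-6 Ω·cm = 7.09×10^-8 Ω·m
A = π(d/2)² = π(7.2500e-04 m)² = 1.6513e-06 m²
L = m/(density·A) = 0.0209/(8970×1.6513e-06) = 1.411 m
R = ρL/A = (7.09×10^-8)(1.411)/(1.6513e-06) = 0.06058 Ω
P = I²R = (16.8)² × 0.06058 = 17.1 W

17.1 W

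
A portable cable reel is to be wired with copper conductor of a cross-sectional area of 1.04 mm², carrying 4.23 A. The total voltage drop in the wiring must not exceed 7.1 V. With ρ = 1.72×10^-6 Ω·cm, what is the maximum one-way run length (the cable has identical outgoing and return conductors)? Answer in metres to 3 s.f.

50.7 m

ρ = 1.72×10^-6 Ω·cm = 1.72×10^-8 Ω·m
A = 1.04 mm² = 1.040e-06 m²
L_max = V_max·A/(2·ρI) = (7.1)(1.040e-06)/(2×1.72×10^-8×4.23) = 50.7 m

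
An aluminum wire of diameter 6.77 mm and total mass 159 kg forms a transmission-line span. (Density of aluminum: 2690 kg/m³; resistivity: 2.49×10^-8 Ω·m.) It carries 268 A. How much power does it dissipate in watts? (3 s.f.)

A = π(d/2)² = π(3.3850e-03 m)² = 3.5997e-05 m²
L = m/(density·A) = 159/(2690×3.5997e-05) = 1642 m
R = ρL/A = (2.49×10^-8)(1642)/(3.5997e-05) = 1.136 Ω
P = I²R = (268)² × 1.136 = 81600 W

81600 W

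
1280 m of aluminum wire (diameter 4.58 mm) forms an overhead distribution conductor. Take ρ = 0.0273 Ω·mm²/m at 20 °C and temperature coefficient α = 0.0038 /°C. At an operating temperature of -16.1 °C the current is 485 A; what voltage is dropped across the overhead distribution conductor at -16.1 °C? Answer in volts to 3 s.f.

ρ = 0.0273 Ω·mm²/m = 2.73×10^-8 Ω·m
A = π(d/2)² = π(2.2900e-03 m)² = 1.647e-05 m²
R₍20₎ = ρL/A = (2.73×10^-8)(1280)/(1.647e-05) = 2.121 Ω
R₍-16.1₎ = R₍20₎(1 + αΔT) = 2.121 × (1 + 0.0038×-36.1) = 1.83 Ω
V = IR = 485 × 1.83 = 888 V

888 V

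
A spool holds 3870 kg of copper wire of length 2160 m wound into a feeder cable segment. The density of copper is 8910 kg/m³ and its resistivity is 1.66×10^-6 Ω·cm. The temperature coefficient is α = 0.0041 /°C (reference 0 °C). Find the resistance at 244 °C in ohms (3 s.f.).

0.357 Ω

ρ = 1.66×10^-6 Ω·cm = 1.66×10^-8 Ω·m
A = m/(density·L) = 3870/(8910×2160) = 2.0108e-04 m²
R = ρL/A = (1.66×10^-8)(2160)/(2.0108e-04) = 0.1783 Ω
R(244 °C) = 0.1783 × (1 + 0.0041×244) = 0.357 Ω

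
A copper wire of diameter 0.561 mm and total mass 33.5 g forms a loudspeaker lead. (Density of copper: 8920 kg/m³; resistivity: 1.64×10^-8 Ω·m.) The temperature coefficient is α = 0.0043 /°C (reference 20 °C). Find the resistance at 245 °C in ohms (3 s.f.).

A = π(d/2)² = π(2.8050e-04 m)² = 2.4718e-07 m²
L = m/(density·A) = 0.0335/(8920×2.4718e-07) = 15.19 m
R = ρL/A = (1.64×10^-8)(15.19)/(2.4718e-07) = 1.008 Ω
R(245 °C) = 1.008 × (1 + 0.0043×225) = 1.98 Ω

1.98 Ω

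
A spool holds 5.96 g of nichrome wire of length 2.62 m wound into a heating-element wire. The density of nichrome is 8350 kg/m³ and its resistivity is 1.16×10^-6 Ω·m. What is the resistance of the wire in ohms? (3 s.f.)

11.2 Ω

A = m/(density·L) = 0.00596/(8350×2.62) = 2.7243e-07 m²
R = ρL/A = (1.16×10^-6)(2.62)/(2.7243e-07) = 11.2 Ω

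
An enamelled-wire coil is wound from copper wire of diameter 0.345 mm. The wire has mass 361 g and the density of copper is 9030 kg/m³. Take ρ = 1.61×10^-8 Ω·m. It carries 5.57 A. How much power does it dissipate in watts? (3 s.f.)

2290 W

A = π(d/2)² = π(1.7250e-04 m)² = 9.3482e-08 m²
L = m/(density·A) = 0.361/(9030×9.3482e-08) = 427.7 m
R = ρL/A = (1.61×10^-8)(427.7)/(9.3482e-08) = 73.65 Ω
P = I²R = (5.57)² × 73.65 = 2290 W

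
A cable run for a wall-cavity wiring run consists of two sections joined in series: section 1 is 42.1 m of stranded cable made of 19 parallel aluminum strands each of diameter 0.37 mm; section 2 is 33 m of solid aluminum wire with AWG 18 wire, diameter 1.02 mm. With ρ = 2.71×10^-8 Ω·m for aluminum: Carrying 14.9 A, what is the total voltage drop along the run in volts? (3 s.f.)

24.6 V

Section 1: A_strand = π(1.8500e-04)² = 1.075e-07 m²; R₁ = ρL/(N·A_s) = (2.71×10^-8)(42.1)/(19×1.075e-07) = 0.5585 Ω
Section 2: A = π(1.02/2 mm)² = π(5.1000e-04 m)² = 8.171e-07 m²
R₂ = (2.71×10^-8)(33)/(8.171e-07) = 1.094 Ω
R = R₁ + R₂ = 1.653 Ω
V = IR = 14.9 × 1.653 = 24.6 V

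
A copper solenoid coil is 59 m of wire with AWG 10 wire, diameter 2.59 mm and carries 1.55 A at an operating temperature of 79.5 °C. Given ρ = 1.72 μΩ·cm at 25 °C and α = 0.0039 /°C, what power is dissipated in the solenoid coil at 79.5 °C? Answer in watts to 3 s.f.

0.561 W

ρ = 1.72 μΩ·cm = 1.72×10^-8 Ω·m
A = π(2.59/2 mm)² = π(1.2950e-03 m)² = 5.269e-06 m²
R₍25₎ = ρL/A = (1.72×10^-8)(59)/(5.269e-06) = 0.1926 Ω
R₍79.5₎ = R₍25₎(1 + αΔT) = 0.1926 × (1 + 0.0039×54.5) = 0.2336 Ω
P = I²R = (1.55)² × 0.2336 = 0.561 W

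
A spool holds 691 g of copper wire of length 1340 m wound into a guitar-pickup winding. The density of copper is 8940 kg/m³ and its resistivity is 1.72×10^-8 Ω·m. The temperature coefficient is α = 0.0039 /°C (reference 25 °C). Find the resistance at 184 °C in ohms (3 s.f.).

A = m/(density·L) = 0.691/(8940×1340) = 5.7681e-08 m²
R = ρL/A = (1.72×10^-8)(1340)/(5.7681e-08) = 399.6 Ω
R(184 °C) = 399.6 × (1 + 0.0039×159) = 647 Ω

647 Ω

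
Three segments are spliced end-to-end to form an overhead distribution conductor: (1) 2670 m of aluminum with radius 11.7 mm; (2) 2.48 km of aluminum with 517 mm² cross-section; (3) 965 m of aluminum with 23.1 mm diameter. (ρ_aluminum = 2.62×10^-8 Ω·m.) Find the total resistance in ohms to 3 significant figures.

Seg 1: A = πr² = π(1.1700e-02 m)² = 4.301e-04 m²
R_1 = (2.62×10^-8)(2670)/(4.301e-04) = 0.1627 Ω
Seg 2: A = 517 mm² = 5.170e-04 m²
R_2 = (2.62×10^-8)(2480)/(5.170e-04) = 0.1257 Ω
Seg 3: A = π(d/2)² = π(1.1550e-02 m)² = 4.191e-04 m²
R_3 = (2.62×10^-8)(965)/(4.191e-04) = 0.06033 Ω
R_total = R_1 + R_2 + R_3 = 0.349 Ω

0.349 Ω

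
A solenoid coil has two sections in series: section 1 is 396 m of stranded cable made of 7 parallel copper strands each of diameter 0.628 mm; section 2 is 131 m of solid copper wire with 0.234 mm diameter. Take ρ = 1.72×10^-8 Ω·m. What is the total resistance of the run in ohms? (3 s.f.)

Section 1: A_strand = π(3.1400e-04)² = 3.097e-07 m²; R₁ = ρL/(N·A_s) = (1.72×10^-8)(396)/(7×3.097e-07) = 3.141 Ω
Section 2: A = π(d/2)² = π(1.1700e-04 m)² = 4.301e-08 m²
R₂ = (1.72×10^-8)(131)/(4.301e-08) = 52.39 Ω
R = R₁ + R₂ = 55.5 Ω

55.5 Ω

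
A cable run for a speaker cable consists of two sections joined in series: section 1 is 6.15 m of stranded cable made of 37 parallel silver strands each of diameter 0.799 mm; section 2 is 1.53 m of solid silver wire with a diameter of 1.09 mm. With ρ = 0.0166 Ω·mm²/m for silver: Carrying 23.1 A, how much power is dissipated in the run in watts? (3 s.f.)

ρ = 0.0166 Ω·mm²/m = 1.66×10^-8 Ω·m
Section 1: A_strand = π(3.9950e-04)² = 5.014e-07 m²; R₁ = ρL/(N·A_s) = (1.66×10^-8)(6.15)/(37×5.014e-07) = 0.005503 Ω
Section 2: A = π(d/2)² = π(5.4500e-04 m)² = 9.331e-07 m²
R₂ = (1.66×10^-8)(1.53)/(9.331e-07) = 0.02722 Ω
R = R₁ + R₂ = 0.03272 Ω
P = I²R = (23.1)² × 0.03272 = 17.5 W

17.5 W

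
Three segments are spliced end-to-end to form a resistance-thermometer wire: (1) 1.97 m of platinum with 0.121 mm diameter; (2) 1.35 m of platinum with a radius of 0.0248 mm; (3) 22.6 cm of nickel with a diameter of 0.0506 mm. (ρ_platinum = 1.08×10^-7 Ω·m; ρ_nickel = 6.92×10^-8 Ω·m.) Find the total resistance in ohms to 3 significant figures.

Seg 1: A = π(d/2)² = π(6.0500e-05 m)² = 1.150e-08 m²
R_1 = (1.08×10^-7)(1.97)/(1.150e-08) = 18.5 Ω
Seg 2: A = πr² = π(2.4800e-05 m)² = 1.932e-09 m²
R_2 = (1.08×10^-7)(1.35)/(1.932e-09) = 75.46 Ω
Seg 3: A = π(d/2)² = π(2.5300e-05 m)² = 2.011e-09 m²
R_3 = (6.92×10^-8)(0.226)/(2.011e-09) = 7.777 Ω
R_total = R_1 + R_2 + R_3 = 102 Ω

102 Ω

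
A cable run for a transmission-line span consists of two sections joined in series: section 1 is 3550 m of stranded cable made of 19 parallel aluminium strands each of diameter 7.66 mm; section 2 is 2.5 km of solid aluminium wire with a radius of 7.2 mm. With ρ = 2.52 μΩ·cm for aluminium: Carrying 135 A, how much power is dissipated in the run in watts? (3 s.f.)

ρ = 2.52 μΩ·cm = 2.52×10^-8 Ω·m
Section 1: A_strand = π(3.8300e-03)² = 4.608e-05 m²; R₁ = ρL/(N·A_s) = (2.52×10^-8)(3550)/(19×4.608e-05) = 0.1022 Ω
Section 2: A = πr² = π(7.2000e-03 m)² = 1.629e-04 m²
R₂ = (2.52×10^-8)(2500)/(1.629e-04) = 0.3868 Ω
R = R₁ + R₂ = 0.489 Ω
P = I²R = (135)² × 0.489 = 8910 W

8910 W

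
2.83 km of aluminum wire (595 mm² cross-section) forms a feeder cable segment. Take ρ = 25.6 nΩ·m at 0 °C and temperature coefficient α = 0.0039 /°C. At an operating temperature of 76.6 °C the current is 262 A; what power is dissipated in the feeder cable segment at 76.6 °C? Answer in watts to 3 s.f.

ρ = 25.6 nΩ·m = 2.56×10^-8 Ω·m
A = 595 mm² = 5.950e-04 m²
R₍0₎ = ρL/A = (2.56×10^-8)(2830)/(5.950e-04) = 0.1218 Ω
R₍76.6₎ = R₍0₎(1 + αΔT) = 0.1218 × (1 + 0.0039×76.6) = 0.1581 Ω
P = I²R = (262)² × 0.1581 = 10900 W

10900 W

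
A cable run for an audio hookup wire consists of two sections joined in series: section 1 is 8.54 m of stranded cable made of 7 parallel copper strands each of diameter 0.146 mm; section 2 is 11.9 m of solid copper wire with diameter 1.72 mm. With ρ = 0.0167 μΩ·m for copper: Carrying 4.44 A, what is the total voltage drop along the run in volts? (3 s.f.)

5.78 V

ρ = 0.0167 μΩ·m = 1.67×10^-8 Ω·m
Section 1: A_strand = π(7.3000e-05)² = 1.674e-08 m²; R₁ = ρL/(N·A_s) = (1.67×10^-8)(8.54)/(7×1.674e-08) = 1.217 Ω
Section 2: A = π(d/2)² = π(8.6000e-04 m)² = 2.324e-06 m²
R₂ = (1.67×10^-8)(11.9)/(2.324e-06) = 0.08553 Ω
R = R₁ + R₂ = 1.303 Ω
V = IR = 4.44 × 1.303 = 5.78 V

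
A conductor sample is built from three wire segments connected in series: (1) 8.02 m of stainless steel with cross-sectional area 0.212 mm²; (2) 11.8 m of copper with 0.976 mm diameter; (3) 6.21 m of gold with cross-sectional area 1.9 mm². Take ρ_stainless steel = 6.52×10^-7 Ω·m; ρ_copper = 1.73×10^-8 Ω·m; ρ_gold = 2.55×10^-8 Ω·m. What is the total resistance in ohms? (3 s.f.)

25.0 Ω

Seg 1: A = 0.212 mm² = 2.120e-07 m²
R_1 = (6.52×10^-7)(8.02)/(2.120e-07) = 24.67 Ω
Seg 2: A = π(d/2)² = π(4.8800e-04 m)² = 7.482e-07 m²
R_2 = (1.73×10^-8)(11.8)/(7.482e-07) = 0.2729 Ω
Seg 3: A = 1.9 mm² = 1.900e-06 m²
R_3 = (2.55×10^-8)(6.21)/(1.900e-06) = 0.08334 Ω
R_total = R_1 + R_2 + R_3 = 25.0 Ω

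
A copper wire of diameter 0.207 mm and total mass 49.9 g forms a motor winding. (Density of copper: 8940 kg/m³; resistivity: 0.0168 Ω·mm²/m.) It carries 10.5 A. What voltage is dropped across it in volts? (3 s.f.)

869 V

ρ = 0.0168 Ω·mm²/m = 1.68×10^-8 Ω·m
A = π(d/2)² = π(1.0350e-04 m)² = 3.3654e-08 m²
L = m/(density·A) = 0.0499/(8940×3.3654e-08) = 165.9 m
R = ρL/A = (1.68×10^-8)(165.9)/(3.3654e-08) = 82.8 Ω
V = IR = 10.5 × 82.8 = 869 V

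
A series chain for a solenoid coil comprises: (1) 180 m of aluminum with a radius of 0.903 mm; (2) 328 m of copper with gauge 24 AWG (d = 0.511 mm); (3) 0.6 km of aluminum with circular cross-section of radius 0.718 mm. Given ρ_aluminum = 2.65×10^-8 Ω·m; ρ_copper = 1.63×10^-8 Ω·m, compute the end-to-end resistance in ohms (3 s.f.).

37.7 Ω

Seg 1: A = πr² = π(9.0300e-04 m)² = 2.562e-06 m²
R_1 = (2.65×10^-8)(180)/(2.562e-06) = 1.862 Ω
Seg 2: A = π(0.511/2 mm)² = π(2.5550e-04 m)² = 2.051e-07 m²
R_2 = (1.63×10^-8)(328)/(2.051e-07) = 26.07 Ω
Seg 3: A = πr² = π(7.1800e-04 m)² = 1.620e-06 m²
R_3 = (2.65×10^-8)(600)/(1.620e-06) = 9.817 Ω
R_total = R_1 + R_2 + R_3 = 37.7 Ω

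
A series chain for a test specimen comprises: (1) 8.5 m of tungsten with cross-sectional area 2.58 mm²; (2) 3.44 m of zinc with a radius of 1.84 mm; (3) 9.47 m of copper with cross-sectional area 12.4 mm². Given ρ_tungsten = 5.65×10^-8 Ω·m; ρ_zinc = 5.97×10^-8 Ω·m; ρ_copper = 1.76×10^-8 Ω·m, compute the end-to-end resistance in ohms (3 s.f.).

0.219 Ω

Seg 1: A = 2.58 mm² = 2.580e-06 m²
R_1 = (5.65×10^-8)(8.5)/(2.580e-06) = 0.1861 Ω
Seg 2: A = πr² = π(1.8400e-03 m)² = 1.064e-05 m²
R_2 = (5.97×10^-8)(3.44)/(1.064e-05) = 0.01931 Ω
Seg 3: A = 12.4 mm² = 1.240e-05 m²
R_3 = (1.76×10^-8)(9.47)/(1.240e-05) = 0.01344 Ω
R_total = R_1 + R_2 + R_3 = 0.219 Ω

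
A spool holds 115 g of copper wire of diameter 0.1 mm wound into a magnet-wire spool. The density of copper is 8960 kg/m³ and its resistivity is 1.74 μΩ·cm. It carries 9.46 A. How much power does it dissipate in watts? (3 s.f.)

3.24×10^5 W

ρ = 1.74 μΩ·cm = 1.74×10^-8 Ω·m
A = π(d/2)² = π(5.0000e-05 m)² = 7.8540e-09 m²
L = m/(density·A) = 0.115/(8960×7.8540e-09) = 1634 m
R = ρL/A = (1.74×10^-8)(1634)/(7.8540e-09) = 3620 Ω
P = I²R = (9.46)² × 3620 = 3.24×10^5 W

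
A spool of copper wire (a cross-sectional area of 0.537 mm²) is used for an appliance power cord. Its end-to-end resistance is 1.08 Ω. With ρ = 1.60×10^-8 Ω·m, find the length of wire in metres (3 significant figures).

A = 0.537 mm² = 5.370e-07 m²
L = RA/ρ = (1.08)(5.370e-07)/(1.60×10^-8) = 36.2 m

36.2 m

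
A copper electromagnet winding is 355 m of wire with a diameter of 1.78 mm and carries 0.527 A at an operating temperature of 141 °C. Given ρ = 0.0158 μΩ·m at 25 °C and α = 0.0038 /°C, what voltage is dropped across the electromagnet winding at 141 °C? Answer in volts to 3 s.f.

ρ = 0.0158 μΩ·m = 1.58×10^-8 Ω·m
A = π(d/2)² = π(8.9000e-04 m)² = 2.488e-06 m²
R₍25₎ = ρL/A = (1.58×10^-8)(355)/(2.488e-06) = 2.254 Ω
R₍141₎ = R₍25₎(1 + αΔT) = 2.254 × (1 + 0.0038×116) = 3.248 Ω
V = IR = 0.527 × 3.248 = 1.71 V

1.71 V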